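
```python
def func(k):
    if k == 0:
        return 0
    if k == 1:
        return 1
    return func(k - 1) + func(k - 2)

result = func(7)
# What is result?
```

Build up from base cases: func(0)=0, func(1)=1, func(2)=1, func(3)=2, func(4)=3, func(5)=5, func(6)=8, ..., func(7)=13

Answer: 13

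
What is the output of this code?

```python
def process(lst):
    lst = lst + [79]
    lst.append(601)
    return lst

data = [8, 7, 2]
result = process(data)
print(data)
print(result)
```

Key concept: rebinding parameter vs mutation.
Step by step:
`data = [8, 7, 2]` → data = [8, 7, 2]
`result = process(data)` → result = [8, 7, 2, 79, 601]
`print(data)` → prints [8, 7, 2]
`print(result)` → prints [8, 7, 2, 79, 601]

Answer:
[8, 7, 2]
[8, 7, 2, 79, 601]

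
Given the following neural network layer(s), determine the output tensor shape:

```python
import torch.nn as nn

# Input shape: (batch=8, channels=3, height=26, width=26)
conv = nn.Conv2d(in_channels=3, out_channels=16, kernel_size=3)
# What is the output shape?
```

Input: (8, 3, 26, 26) -> Output: (8, 16, 24, 24)

Answer: (8, 16, 24, 24)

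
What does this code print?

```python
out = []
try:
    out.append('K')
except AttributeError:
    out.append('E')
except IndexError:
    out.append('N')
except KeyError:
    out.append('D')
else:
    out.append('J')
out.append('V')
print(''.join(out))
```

Execution trace: 'K' (try body, no exception) → 'J' (else) → 'V' (after the try/except). Output: KJV

Answer: KJV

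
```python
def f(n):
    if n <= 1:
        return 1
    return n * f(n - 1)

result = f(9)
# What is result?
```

f(9) = 9 * 8 * 7 * 6 * 5 * 4 * 3 * 2 * 1 = 362880

Answer: 362880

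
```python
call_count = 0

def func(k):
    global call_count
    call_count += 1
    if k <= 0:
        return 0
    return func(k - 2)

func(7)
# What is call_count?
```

Linear recursion stepping by 2: 5 calls from k=7 down to ≤0.

Answer: 5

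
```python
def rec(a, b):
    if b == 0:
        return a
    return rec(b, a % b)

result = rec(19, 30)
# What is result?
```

rec(19, 30) -> rec(30, 19) -> rec(19, 11) -> rec(11, 8) -> rec(8, 3) -> rec(3, 2) -> rec(2, 1) -> rec(1, 0) -> 1

Answer: 1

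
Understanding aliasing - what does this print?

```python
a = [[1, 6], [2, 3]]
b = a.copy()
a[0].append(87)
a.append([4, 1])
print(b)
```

Key concept: shallow copy with nested lists.
Step by step:
`a = [[1, 6], [2, 3]]` → a = [[1, 6], [2, 3]]
`b = a.copy()` → b = [[1, 6], [2, 3]]
`a[0].append(87)` → a = [[1, 6, 87], [2, 3]]; b = [[1, 6, 87], [2, 3]]
`a.append([4, 1])` → a = [[1, 6, 87], [2, 3], [4, 1]]
`print(b)` → prints [[1, 6, 87], [2, 3]]

Answer: [[1, 6, 87], [2, 3]]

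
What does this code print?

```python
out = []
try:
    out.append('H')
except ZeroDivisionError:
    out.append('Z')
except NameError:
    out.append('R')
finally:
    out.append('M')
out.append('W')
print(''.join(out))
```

Execution trace: 'H' (try body, no exception) → 'M' (finally) → 'W' (after the try/except). Output: HMW

Answer: HMW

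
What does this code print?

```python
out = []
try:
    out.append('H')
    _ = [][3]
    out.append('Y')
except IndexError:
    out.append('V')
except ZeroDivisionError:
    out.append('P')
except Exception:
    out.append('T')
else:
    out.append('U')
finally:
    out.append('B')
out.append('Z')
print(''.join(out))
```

Execution trace: 'H' (try body) → 'V' (except IndexError) → 'B' (finally) → 'Z' (after the try/except). Output: HVBZ

Answer: HVBZ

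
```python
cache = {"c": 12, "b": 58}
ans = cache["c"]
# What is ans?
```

Trace:
`cache = {"c": 12, "b": 58}` → cache = {'c': 12, 'b': 58}
`ans = cache["c"]` → ans = 12
So ans = 12

Answer: 12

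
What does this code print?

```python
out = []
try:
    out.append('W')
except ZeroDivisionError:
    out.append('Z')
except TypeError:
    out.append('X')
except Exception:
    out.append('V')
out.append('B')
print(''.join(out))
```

Execution trace: 'W' (try body, no exception) → 'B' (after the try/except). Output: WB

Answer: WB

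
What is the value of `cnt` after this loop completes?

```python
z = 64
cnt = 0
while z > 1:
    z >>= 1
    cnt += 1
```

Count right shifts until 1
`cnt` takes the values: 0 → 1 → 2 → 3 → 4 → 5 → 6

Answer: 6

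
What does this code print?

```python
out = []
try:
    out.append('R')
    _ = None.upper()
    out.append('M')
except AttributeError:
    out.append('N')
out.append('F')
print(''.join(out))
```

Execution trace: 'R' (try body) → 'N' (except AttributeError) → 'F' (after the try/except). Output: RNF

Answer: RNF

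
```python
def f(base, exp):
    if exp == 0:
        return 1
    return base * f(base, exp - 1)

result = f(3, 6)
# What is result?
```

f(3, 6) = 3 * 3 * 3 * 3 * 3 * 3 = 729

Answer: 729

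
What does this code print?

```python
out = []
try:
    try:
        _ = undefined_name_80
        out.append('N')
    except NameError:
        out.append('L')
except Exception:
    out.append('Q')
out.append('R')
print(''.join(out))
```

Execution trace: 'L' (inner except NameError) → 'R' (after the try/except). Output: LR

Answer: LR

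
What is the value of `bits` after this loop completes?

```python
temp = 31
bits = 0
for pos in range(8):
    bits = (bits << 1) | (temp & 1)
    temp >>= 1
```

Reverse lowest 8 bits of 31
`bits` takes the values: 0 → 1 → 3 → 7 → 15 → 31 → 62 → 124 → 248

Answer: 248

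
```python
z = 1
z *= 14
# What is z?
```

Trace:
`z = 1` → z = 1
`z *= 14` → z = 14
So z = 14

Answer: 14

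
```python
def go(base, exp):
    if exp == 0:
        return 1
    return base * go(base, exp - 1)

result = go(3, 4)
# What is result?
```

go(3, 4) = 3 * 3 * 3 * 3 = 81

Answer: 81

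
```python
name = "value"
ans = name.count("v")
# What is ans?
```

Trace:
`name = "value"` → name = 'value'
`ans = name.count("v")` → ans = 1
So ans = 1

Answer: 1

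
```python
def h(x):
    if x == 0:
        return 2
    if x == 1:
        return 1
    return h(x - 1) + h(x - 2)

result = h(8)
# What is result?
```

Build up from base cases: h(0)=2, h(1)=1, h(2)=3, h(3)=4, h(4)=7, h(5)=11, h(6)=18, ..., h(8)=47

Answer: 47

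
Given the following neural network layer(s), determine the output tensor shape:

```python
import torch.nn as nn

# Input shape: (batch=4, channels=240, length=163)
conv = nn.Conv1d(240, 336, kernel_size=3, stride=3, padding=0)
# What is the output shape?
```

Input: (4, 240, 163) -> Output: (4, 336, 54)

Answer: (4, 336, 54)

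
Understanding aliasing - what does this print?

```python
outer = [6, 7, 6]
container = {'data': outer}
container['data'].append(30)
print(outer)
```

Key concept: dict holds reference to list.
Step by step:
`outer = [6, 7, 6]` → outer = [6, 7, 6]
`container = {'data': outer}` → container = {'data': [6, 7, 6]}
`container['data'].append(30)` → outer = [6, 7, 6, 30]; container = {'data': [6, 7, 6, 30]}
`print(outer)` → prints [6, 7, 6, 30]

Answer: [6, 7, 6, 30]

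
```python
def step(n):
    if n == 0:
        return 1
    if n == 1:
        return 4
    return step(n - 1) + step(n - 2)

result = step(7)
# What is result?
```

Build up from base cases: step(0)=1, step(1)=4, step(2)=5, step(3)=9, step(4)=14, step(5)=23, step(6)=37, ..., step(7)=60

Answer: 60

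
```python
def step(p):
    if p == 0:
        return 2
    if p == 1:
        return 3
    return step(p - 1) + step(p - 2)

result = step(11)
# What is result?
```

Build up from base cases: step(0)=2, step(1)=3, step(2)=5, step(3)=8, step(4)=13, step(5)=21, step(6)=34, ..., step(11)=377

Answer: 377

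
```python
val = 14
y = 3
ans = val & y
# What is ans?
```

Trace:
`val = 14` → val = 14
`y = 3` → y = 3
`ans = val & y` → ans = 2
So ans = 2

Answer: 2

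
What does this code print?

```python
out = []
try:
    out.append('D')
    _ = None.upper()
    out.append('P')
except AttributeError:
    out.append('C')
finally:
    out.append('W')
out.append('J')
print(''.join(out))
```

Execution trace: 'D' (try body) → 'C' (except AttributeError) → 'W' (finally) → 'J' (after the try/except). Output: DCWJ

Answer: DCWJ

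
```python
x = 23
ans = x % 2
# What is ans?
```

Trace:
`x = 23` → x = 23
`ans = x % 2` → ans = 1
So ans = 1

Answer: 1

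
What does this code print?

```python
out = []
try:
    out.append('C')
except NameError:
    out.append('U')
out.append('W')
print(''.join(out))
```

Execution trace: 'C' (try body, no exception) → 'W' (after the try/except). Output: CW

Answer: CW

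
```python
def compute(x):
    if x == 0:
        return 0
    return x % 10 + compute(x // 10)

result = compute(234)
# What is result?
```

Sum of digits of 234: 4 + 3 + 2 = 9

Answer: 9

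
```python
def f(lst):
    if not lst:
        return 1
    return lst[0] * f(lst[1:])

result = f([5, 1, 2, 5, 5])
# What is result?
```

Product over [5, 1, 2, 5, 5] = 5 * 1 * 2 * 5 * 5 = 250

Answer: 250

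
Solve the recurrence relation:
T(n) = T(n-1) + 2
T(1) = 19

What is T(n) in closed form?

Unrolling: T(n) = T(1) + 2·(n-1) = 19 + 2(n-1) = 2n + 17.

Answer: T(n) = 2n + 17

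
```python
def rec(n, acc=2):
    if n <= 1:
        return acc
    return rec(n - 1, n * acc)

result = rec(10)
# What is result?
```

Accumulator trace (n, acc): (10, 2) -> (9, 20) -> (8, 180) -> (7, 1440) -> (6, 10080) -> (5, 60480) -> (4, 302400) -> (3, 1209600) -> (2, 3628800) -> (1, 7257600) -> return 7257600

Answer: 7257600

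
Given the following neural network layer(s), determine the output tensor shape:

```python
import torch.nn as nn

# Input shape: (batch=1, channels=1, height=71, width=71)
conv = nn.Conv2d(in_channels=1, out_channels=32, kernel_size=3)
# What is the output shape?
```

Input: (1, 1, 71, 71) -> Output: (1, 32, 69, 69)

Answer: (1, 32, 69, 69)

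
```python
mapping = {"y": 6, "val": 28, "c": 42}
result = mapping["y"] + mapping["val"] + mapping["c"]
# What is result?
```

Trace:
`mapping = {"y": 6, "val": 28, "c": 42}` → mapping = {'y': 6, 'val': 28, 'c': 42}
`result = mapping["y"] + mapping["val"] + mapping["c"]` → result = 76
So result = 76

Answer: 76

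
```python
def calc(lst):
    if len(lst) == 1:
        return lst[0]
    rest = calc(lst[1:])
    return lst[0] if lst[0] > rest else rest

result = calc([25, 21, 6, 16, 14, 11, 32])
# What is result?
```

Recursive max over [25, 21, 6, 16, 14, 11, 32] = 32

Answer: 32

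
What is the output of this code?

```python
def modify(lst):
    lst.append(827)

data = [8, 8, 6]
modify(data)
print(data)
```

Key concept: function modifies passed list.
Step by step:
`data = [8, 8, 6]` → data = [8, 8, 6]
`modify(data)` → data = [8, 8, 6, 827]
`print(data)` → prints [8, 8, 6, 827]

Answer: [8, 8, 6, 827]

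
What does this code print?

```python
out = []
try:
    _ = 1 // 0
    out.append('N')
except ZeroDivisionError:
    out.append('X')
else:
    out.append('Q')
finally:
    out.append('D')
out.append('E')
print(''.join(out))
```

Execution trace: 'X' (except ZeroDivisionError) → 'D' (finally) → 'E' (after the try/except). Output: XDE

Answer: XDE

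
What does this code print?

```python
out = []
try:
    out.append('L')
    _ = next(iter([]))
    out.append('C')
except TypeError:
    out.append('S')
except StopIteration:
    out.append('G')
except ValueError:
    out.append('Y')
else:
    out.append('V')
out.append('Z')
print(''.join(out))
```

Execution trace: 'L' (try body) → 'G' (except StopIteration) → 'Z' (after the try/except). Output: LGZ

Answer: LGZ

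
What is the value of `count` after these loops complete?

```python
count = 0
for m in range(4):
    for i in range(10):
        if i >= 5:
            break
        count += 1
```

Inner breaks at 5, outer runs 4 times
`count` takes the values: 0 → 1 → 2 → 3 → 4 → 5 → 6 → 7 → 8 → 9 → 10 → 11 → 12 → 13 → 14 → 15 → 16 → 17 → 18 → 19 → 20

Answer: 20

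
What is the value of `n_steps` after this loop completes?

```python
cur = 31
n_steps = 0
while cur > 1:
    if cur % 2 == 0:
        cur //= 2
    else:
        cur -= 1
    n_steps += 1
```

Steps to reduce 31 to 1
`n_steps` takes the values: 0 → 1 → 2 → 3 → 4 → 5 → 6 → 7 → 8

Answer: 8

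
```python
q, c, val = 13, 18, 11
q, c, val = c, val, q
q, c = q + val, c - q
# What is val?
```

Trace:
`q, c, val = 13, 18, 11` → q = 13; c = 18; val = 11
`q, c, val = c, val, q` → q = 18; c = 11; val = 13
`q, c = q + val, c - q` → q = 31; c = -7
So val = 13

Answer: 13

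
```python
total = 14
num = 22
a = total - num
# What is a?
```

Trace:
`total = 14` → total = 14
`num = 22` → num = 22
`a = total - num` → a = -8
So a = -8

Answer: -8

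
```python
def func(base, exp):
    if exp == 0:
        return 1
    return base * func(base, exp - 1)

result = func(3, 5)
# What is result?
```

func(3, 5) = 3 * 3 * 3 * 3 * 3 = 243

Answer: 243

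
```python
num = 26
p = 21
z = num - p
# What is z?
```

Trace:
`num = 26` → num = 26
`p = 21` → p = 21
`z = num - p` → z = 5
So z = 5

Answer: 5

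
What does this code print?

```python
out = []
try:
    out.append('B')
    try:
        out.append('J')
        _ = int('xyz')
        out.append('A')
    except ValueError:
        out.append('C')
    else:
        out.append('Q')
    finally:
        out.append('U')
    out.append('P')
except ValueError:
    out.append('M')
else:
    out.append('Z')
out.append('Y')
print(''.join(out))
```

Execution trace: 'B' (try body) → 'J' (inner try body) → 'C' (inner except ValueError) → 'U' (inner finally) → 'P' (try body, no exception) → 'Z' (else) → 'Y' (after the try/except). Output: BJCUPZY

Answer: BJCUPZY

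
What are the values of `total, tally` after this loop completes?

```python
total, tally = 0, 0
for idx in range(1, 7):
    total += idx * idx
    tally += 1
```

Sum of squares and count
`total, tally` takes the values: (0, 0) → (1, 0) → (1, 1) → (5, 1) → (5, 2) → (14, 2) → (14, 3) → (30, 3) → (30, 4) → (55, 4) → (55, 5) → (91, 5) → (91, 6)

Answer: 91, 6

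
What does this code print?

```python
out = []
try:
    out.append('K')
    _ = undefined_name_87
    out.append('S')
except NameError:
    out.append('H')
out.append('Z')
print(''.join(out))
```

Execution trace: 'K' (try body) → 'H' (except NameError) → 'Z' (after the try/except). Output: KHZ

Answer: KHZ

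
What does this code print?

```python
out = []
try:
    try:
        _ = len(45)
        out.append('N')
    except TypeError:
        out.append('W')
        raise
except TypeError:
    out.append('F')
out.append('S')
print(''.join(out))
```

Execution trace: 'W' (except TypeError) → 'F' (outer except TypeError) → 'S' (after the try/except). Output: WFS

Answer: WFS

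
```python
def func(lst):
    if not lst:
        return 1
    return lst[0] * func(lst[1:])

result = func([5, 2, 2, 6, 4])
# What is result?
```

Product over [5, 2, 2, 6, 4] = 5 * 2 * 2 * 6 * 4 = 480

Answer: 480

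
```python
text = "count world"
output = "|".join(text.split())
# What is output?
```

Trace:
`text = "count world"` → text = 'count world'
`output = "|".join(text.split())` → output = 'count|world'
So output = 'count|world'

Answer: 'count|world'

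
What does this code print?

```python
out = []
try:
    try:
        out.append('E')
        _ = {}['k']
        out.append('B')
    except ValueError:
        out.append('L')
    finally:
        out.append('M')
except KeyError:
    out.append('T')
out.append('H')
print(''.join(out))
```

Execution trace: 'E' (try body) → 'M' (finally) → 'T' (outer except KeyError) → 'H' (after the try/except). Output: EMTH

Answer: EMTH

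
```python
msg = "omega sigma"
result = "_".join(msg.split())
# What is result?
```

Trace:
`msg = "omega sigma"` → msg = 'omega sigma'
`result = "_".join(msg.split())` → result = 'omega_sigma'
So result = 'omega_sigma'

Answer: 'omega_sigma'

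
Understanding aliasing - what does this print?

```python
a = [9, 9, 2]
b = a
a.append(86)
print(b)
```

Key concept: basic list aliasing.
Step by step:
`a = [9, 9, 2]` → a = [9, 9, 2]
`b = a` → b = [9, 9, 2] (same object as a)
`a.append(86)` → a = [9, 9, 2, 86] (same object as b); b = [9, 9, 2, 86] (same object as a)
`print(b)` → prints [9, 9, 2, 86]

Answer: [9, 9, 2, 86]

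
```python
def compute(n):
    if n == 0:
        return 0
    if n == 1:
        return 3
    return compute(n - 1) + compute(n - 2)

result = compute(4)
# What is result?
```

Build up from base cases: compute(0)=0, compute(1)=3, compute(2)=3, compute(3)=6, compute(4)=9

Answer: 9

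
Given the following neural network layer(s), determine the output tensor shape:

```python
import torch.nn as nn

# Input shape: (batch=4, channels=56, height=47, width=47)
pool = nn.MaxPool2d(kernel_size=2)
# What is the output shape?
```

Input: (4, 56, 47, 47) -> Output: (4, 56, 23, 23)

Answer: (4, 56, 23, 23)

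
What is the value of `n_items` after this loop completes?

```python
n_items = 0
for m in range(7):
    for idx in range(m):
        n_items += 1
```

Triangle number: 0+1+2+...+6
`n_items` takes the values: 0 → 1 → 2 → 3 → 4 → 5 → 6 → 7 → 8 → 9 → 10 → 11 → 12 → 13 → 14 → 15 → 16 → 17 → 18 → 19 → 20 → 21

Answer: 21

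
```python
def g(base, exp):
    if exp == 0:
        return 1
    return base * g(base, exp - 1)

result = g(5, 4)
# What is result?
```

g(5, 4) = 5 * 5 * 5 * 5 = 625

Answer: 625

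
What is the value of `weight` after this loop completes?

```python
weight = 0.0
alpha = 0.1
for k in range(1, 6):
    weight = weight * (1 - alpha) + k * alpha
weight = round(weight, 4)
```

Moving average with lr=0.1
`weight` takes the values: 0.0 → 0.1 → 0.29 → 0.561 → 0.9049 → 1.31441 → 1.3144

Answer: 1.3144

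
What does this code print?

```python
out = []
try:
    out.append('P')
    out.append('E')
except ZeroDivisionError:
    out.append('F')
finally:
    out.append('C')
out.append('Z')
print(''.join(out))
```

Execution trace: 'P' (try body) → 'E' (try body, no exception) → 'C' (finally) → 'Z' (after the try/except). Output: PECZ

Answer: PECZ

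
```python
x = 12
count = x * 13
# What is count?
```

Trace:
`x = 12` → x = 12
`count = x * 13` → count = 156
So count = 156

Answer: 156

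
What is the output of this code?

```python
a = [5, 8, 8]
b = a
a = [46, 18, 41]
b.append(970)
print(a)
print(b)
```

Key concept: rebinding vs mutation: a is rebound to a new list, b still points at the original.
Step by step:
`a = [5, 8, 8]` → a = [5, 8, 8]
`b = a` → b = [5, 8, 8] (same object as a)
`a = [46, 18, 41]` → a = [46, 18, 41]
`b.append(970)` → b = [5, 8, 8, 970]
`print(a)` → prints [46, 18, 41]
`print(b)` → prints [5, 8, 8, 970]

Answer:
[46, 18, 41]
[5, 8, 8, 970]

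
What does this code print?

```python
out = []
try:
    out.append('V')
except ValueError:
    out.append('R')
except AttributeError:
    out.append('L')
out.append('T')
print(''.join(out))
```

Execution trace: 'V' (try body, no exception) → 'T' (after the try/except). Output: VT

Answer: VT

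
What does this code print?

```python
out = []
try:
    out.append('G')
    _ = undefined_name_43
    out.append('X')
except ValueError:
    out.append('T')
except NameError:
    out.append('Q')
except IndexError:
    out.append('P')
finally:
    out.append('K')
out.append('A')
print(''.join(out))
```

Execution trace: 'G' (try body) → 'Q' (except NameError) → 'K' (finally) → 'A' (after the try/except). Output: GQKA

Answer: GQKA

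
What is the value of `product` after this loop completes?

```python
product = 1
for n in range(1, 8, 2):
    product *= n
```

Product of 1, 3, 5, ... up to 7
`product` takes the values: 1 → 3 → 15 → 105

Answer: 105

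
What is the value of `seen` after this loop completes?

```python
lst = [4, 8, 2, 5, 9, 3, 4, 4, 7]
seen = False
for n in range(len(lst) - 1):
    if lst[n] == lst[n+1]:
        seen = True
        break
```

Check consecutive duplicates in [4, 8, 2, 5, 9, 3, 4, 4, 7]
`seen` takes the values: False → True

Answer: True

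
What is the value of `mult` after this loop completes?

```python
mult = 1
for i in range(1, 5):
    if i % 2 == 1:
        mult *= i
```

Product of odd numbers 1 to 4
`mult` takes the values: 1 → 3

Answer: 3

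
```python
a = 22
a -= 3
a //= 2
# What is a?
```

Trace:
`a = 22` → a = 22
`a -= 3` → a = 19
`a //= 2` → a = 9
So a = 9

Answer: 9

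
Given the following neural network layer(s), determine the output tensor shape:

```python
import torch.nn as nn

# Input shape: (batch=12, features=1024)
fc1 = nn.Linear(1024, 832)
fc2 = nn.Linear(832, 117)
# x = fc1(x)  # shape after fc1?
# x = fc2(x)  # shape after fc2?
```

Input: (12, 1024) -> after fc1: (12, 832) -> Output: (12, 117)

Answer: (12, 117)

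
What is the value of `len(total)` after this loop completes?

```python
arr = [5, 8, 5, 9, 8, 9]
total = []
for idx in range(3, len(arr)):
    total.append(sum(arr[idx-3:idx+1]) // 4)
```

Number of 4-element averages
`total` takes the values: [] → [6] → [6, 7] → [6, 7, 7]
So `len(total)` = 3

Answer: 3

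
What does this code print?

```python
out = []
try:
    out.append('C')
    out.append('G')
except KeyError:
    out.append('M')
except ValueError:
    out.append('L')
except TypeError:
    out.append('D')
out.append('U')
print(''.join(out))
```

Execution trace: 'C' (try body) → 'G' (try body, no exception) → 'U' (after the try/except). Output: CGU

Answer: CGU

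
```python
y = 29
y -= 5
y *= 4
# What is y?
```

Trace:
`y = 29` → y = 29
`y -= 5` → y = 24
`y *= 4` → y = 96
So y = 96

Answer: 96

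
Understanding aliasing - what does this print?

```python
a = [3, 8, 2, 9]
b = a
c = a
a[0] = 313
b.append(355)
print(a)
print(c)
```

Key concept: multiple aliases.
Step by step:
`a = [3, 8, 2, 9]` → a = [3, 8, 2, 9]
`b = a` → b = [3, 8, 2, 9] (same object as a)
`c = a` → c = [3, 8, 2, 9] (same object as a, b)
`a[0] = 313` → a = [313, 8, 2, 9] (same object as b, c); b = [313, 8, 2, 9] (same object as a, c); c = [313, 8, 2, 9] (same object as a, b)
`b.append(355)` → a = [313, 8, 2, 9, 355] (same object as b, c); b = [313, 8, 2, 9, 355] (same object as a, c); c = [313, 8, 2, 9, 355] (same object as a, b)
`print(a)` → prints [313, 8, 2, 9, 355]
`print(c)` → prints [313, 8, 2, 9, 355]

Answer:
[313, 8, 2, 9, 355]
[313, 8, 2, 9, 355]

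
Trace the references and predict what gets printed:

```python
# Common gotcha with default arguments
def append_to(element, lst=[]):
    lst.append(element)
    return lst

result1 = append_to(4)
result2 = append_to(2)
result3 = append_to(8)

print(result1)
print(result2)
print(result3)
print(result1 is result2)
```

Key concept: mutable default argument gotcha.
Step by step:
`result1 = append_to(4)` → result1 = [4]
`result2 = append_to(2)` → result1 = [4, 2] (same object as result2); result2 = [4, 2] (same object as result1)
`result3 = append_to(8)` → result1 = [4, 2, 8] (same object as result2, result3); result2 = [4, 2, 8] (same object as result1, result3); result3 = [4, 2, 8] (same object as result1, result2)
`print(result1)` → prints [4, 2, 8]
`print(result2)` → prints [4, 2, 8]
`print(result3)` → prints [4, 2, 8]
`print(result1 is result2)` → prints True

Answer:
[4, 2, 8]
[4, 2, 8]
[4, 2, 8]
True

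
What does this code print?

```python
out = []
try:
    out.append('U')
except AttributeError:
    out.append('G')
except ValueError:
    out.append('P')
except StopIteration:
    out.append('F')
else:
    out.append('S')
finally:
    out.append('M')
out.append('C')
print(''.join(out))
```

Execution trace: 'U' (try body, no exception) → 'S' (else) → 'M' (finally) → 'C' (after the try/except). Output: USMC

Answer: USMC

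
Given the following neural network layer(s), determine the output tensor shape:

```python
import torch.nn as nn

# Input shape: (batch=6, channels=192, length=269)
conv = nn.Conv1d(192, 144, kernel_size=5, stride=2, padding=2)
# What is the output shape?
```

Input: (6, 192, 269) -> Output: (6, 144, 135)

Answer: (6, 144, 135)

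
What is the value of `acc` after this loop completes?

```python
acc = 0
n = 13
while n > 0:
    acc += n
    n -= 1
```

Sum 13 down to 1
`acc` takes the values: 0 → 13 → 25 → 36 → 46 → 55 → 63 → 70 → 76 → 81 → 85 → 88 → 90 → 91

Answer: 91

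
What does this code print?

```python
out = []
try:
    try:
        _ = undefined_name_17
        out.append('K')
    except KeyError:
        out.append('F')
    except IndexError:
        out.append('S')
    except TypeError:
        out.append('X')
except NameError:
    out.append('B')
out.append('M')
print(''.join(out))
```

Execution trace: 'B' (outer except NameError) → 'M' (after the try/except). Output: BM

Answer: BM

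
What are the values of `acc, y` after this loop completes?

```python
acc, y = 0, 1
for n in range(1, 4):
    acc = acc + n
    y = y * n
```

Sum and factorial of 1 to 3
`acc, y` takes the values: (0, 1) → (1, 1) → (3, 1) → (3, 2) → (6, 2) → (6, 6)

Answer: 6, 6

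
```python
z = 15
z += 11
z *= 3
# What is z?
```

Trace:
`z = 15` → z = 15
`z += 11` → z = 26
`z *= 3` → z = 78
So z = 78

Answer: 78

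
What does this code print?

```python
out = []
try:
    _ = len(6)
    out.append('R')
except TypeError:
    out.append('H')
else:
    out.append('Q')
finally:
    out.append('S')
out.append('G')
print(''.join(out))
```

Execution trace: 'H' (except TypeError) → 'S' (finally) → 'G' (after the try/except). Output: HSG

Answer: HSG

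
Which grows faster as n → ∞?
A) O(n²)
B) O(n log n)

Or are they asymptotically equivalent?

O(n²) vs O(n log n): Higher order terms dominate.

Answer: A) O(n²) grows faster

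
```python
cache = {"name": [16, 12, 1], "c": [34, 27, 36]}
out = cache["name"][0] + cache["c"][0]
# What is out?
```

Trace:
`cache = {"name": [16, 12, 1], "c": [34, 27, 36]}` → cache = {'name': [16, 12, 1], 'c': [34, 27, 36]}
`out = cache["name"][0] + cache["c"][0]` → out = 50
So out = 50

Answer: 50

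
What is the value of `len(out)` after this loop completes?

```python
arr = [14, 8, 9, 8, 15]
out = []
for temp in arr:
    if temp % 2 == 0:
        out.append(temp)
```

Count even numbers in [14, 8, 9, 8, 15]
`out` takes the values: [] → [14] → [14, 8] → [14, 8, 8]
So `len(out)` = 3

Answer: 3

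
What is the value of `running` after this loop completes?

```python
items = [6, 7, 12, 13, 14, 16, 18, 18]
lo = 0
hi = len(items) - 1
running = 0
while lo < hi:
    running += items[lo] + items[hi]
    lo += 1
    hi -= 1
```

Sum of pairs from ends
`running` takes the values: 0 → 24 → 49 → 77 → 104

Answer: 104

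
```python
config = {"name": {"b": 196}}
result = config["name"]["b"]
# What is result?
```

Trace:
`config = {"name": {"b": 196}}` → config = {'name': {'b': 196}}
`result = config["name"]["b"]` → result = 196
So result = 196

Answer: 196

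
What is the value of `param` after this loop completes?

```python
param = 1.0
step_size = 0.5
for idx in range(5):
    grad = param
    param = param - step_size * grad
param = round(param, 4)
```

Gradient descent: w = 1.0 * (1 - 0.5)^5
`param` takes the values: 1.0 → 0.5 → 0.25 → 0.125 → 0.0625 → 0.03125 → 0.0312

Answer: 0.0312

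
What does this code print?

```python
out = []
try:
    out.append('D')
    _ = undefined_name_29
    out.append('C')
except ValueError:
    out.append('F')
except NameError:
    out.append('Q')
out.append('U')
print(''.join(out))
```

Execution trace: 'D' (try body) → 'Q' (except NameError) → 'U' (after the try/except). Output: DQU

Answer: DQU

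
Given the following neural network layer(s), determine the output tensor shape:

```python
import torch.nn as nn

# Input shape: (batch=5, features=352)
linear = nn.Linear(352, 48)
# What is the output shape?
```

Input: (5, 352) -> Output: (5, 48)

Answer: (5, 48)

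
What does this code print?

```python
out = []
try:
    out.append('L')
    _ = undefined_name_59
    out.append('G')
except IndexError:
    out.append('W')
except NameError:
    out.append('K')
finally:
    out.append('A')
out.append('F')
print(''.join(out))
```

Execution trace: 'L' (try body) → 'K' (except NameError) → 'A' (finally) → 'F' (after the try/except). Output: LKAF

Answer: LKAF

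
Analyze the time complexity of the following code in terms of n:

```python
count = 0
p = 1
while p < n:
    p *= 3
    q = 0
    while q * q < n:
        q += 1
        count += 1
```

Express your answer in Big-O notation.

Each loop level contributes: log n × √n. Multiplying the contributions gives O(√n log n).

Answer: O(√n log n)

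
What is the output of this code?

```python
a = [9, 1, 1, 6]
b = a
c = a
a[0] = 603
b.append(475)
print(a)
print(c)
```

Key concept: multiple aliases.
Step by step:
`a = [9, 1, 1, 6]` → a = [9, 1, 1, 6]
`b = a` → b = [9, 1, 1, 6] (same object as a)
`c = a` → c = [9, 1, 1, 6] (same object as a, b)
`a[0] = 603` → a = [603, 1, 1, 6] (same object as b, c); b = [603, 1, 1, 6] (same object as a, c); c = [603, 1, 1, 6] (same object as a, b)
`b.append(475)` → a = [603, 1, 1, 6, 475] (same object as b, c); b = [603, 1, 1, 6, 475] (same object as a, c); c = [603, 1, 1, 6, 475] (same object as a, b)
`print(a)` → prints [603, 1, 1, 6, 475]
`print(c)` → prints [603, 1, 1, 6, 475]

Answer:
[603, 1, 1, 6, 475]
[603, 1, 1, 6, 475]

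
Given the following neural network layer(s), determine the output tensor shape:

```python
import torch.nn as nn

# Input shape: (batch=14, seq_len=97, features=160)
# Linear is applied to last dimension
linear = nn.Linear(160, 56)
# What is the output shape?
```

Input: (14, 97, 160) -> Output: (14, 97, 56)

Answer: (14, 97, 56)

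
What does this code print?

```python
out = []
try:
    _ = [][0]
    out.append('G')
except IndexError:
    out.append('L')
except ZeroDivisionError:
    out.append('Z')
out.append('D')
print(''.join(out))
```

Execution trace: 'L' (except IndexError) → 'D' (after the try/except). Output: LD

Answer: LD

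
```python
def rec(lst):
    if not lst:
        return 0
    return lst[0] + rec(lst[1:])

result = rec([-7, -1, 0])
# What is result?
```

(-7) + (-1) + 0 + 0 = -8

Answer: -8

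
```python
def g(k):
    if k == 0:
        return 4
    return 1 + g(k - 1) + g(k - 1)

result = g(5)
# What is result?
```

g(k) = 1 + 2·g(k-1), g(0)=4. Closed form: (4+1)·2^5 - 1 = 159.

Answer: 159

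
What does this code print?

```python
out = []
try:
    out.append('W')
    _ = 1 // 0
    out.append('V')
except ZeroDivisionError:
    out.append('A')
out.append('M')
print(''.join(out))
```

Execution trace: 'W' (try body) → 'A' (except ZeroDivisionError) → 'M' (after the try/except). Output: WAM

Answer: WAM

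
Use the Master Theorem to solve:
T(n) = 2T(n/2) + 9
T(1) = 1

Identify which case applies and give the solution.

a=2, b=2, f(n)=9. log_2(2) = 1. Since c=0 < 1, Case 1 applies: T(n) = Θ(n^log_b(a)) = O(n).

Answer: O(n) - Case 1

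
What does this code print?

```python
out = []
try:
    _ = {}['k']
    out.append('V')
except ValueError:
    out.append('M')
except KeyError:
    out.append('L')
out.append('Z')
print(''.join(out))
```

Execution trace: 'L' (except KeyError) → 'Z' (after the try/except). Output: LZ

Answer: LZ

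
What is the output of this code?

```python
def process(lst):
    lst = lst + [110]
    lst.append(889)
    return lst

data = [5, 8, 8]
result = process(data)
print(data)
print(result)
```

Key concept: rebinding parameter vs mutation.
Step by step:
`data = [5, 8, 8]` → data = [5, 8, 8]
`result = process(data)` → result = [5, 8, 8, 110, 889]
`print(data)` → prints [5, 8, 8]
`print(result)` → prints [5, 8, 8, 110, 889]

Answer:
[5, 8, 8]
[5, 8, 8, 110, 889]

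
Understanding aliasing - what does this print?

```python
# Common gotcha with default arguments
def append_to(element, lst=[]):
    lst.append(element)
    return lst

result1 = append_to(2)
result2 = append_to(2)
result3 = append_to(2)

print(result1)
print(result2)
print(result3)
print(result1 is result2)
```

Key concept: mutable default argument gotcha.
Step by step:
`result1 = append_to(2)` → result1 = [2]
`result2 = append_to(2)` → result1 = [2, 2] (same object as result2); result2 = [2, 2] (same object as result1)
`result3 = append_to(2)` → result1 = [2, 2, 2] (same object as result2, result3); result2 = [2, 2, 2] (same object as result1, result3); result3 = [2, 2, 2] (same object as result1, result2)
`print(result1)` → prints [2, 2, 2]
`print(result2)` → prints [2, 2, 2]
`print(result3)` → prints [2, 2, 2]
`print(result1 is result2)` → prints True

Answer:
[2, 2, 2]
[2, 2, 2]
[2, 2, 2]
True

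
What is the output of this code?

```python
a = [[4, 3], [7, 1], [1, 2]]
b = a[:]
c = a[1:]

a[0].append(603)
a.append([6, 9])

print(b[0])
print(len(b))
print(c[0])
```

Key concept: slice with nested mutation.
Step by step:
`a = [[4, 3], [7, 1], [1, 2]]` → a = [[4, 3], [7, 1], [1, 2]]
`b = a[:]` → b = [[4, 3], [7, 1], [1, 2]]
`c = a[1:]` → c = [[7, 1], [1, 2]]
`a[0].append(603)` → a = [[4, 3, 603], [7, 1], [1, 2]]; b = [[4, 3, 603], [7, 1], [1, 2]]
`a.append([6, 9])` → a = [[4, 3, 603], [7, 1], [1, 2], [6, 9]]
`print(b[0])` → prints [4, 3, 603]
`print(len(b))` → prints 3
`print(c[0])` → prints [7, 1]

Answer:
[4, 3, 603]
3
[7, 1]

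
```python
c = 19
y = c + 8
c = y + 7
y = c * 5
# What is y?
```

Trace:
`c = 19` → c = 19
`y = c + 8` → y = 27
`c = y + 7` → c = 34
`y = c * 5` → y = 170
So y = 170

Answer: 170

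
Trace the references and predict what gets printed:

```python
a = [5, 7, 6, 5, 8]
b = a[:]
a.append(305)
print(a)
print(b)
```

Key concept: slice [:] creates copy.
Step by step:
`a = [5, 7, 6, 5, 8]` → a = [5, 7, 6, 5, 8]
`b = a[:]` → b = [5, 7, 6, 5, 8]
`a.append(305)` → a = [5, 7, 6, 5, 8, 305]
`print(a)` → prints [5, 7, 6, 5, 8, 305]
`print(b)` → prints [5, 7, 6, 5, 8]

Answer:
[5, 7, 6, 5, 8, 305]
[5, 7, 6, 5, 8]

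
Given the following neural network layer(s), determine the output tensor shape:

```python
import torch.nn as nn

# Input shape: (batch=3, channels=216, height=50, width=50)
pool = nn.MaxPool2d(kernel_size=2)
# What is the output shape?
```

Input: (3, 216, 50, 50) -> Output: (3, 216, 25, 25)

Answer: (3, 216, 25, 25)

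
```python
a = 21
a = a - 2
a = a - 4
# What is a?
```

Trace:
`a = 21` → a = 21
`a = a - 2` → a = 19
`a = a - 4` → a = 15
So a = 15

Answer: 15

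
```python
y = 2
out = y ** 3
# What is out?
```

Trace:
`y = 2` → y = 2
`out = y ** 3` → out = 8
So out = 8

Answer: 8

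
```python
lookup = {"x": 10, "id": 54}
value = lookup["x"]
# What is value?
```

Trace:
`lookup = {"x": 10, "id": 54}` → lookup = {'x': 10, 'id': 54}
`value = lookup["x"]` → value = 10
So value = 10

Answer: 10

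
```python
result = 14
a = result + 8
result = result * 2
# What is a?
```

Trace:
`result = 14` → result = 14
`a = result + 8` → a = 22
`result = result * 2` → result = 28
So a = 22

Answer: 22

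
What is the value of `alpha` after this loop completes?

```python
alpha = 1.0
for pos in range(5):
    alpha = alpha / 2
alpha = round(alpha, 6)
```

Halving LR 5 times: 1 / 2^5
`alpha` takes the values: 1.0 → 0.5 → 0.25 → 0.125 → 0.0625 → 0.03125

Answer: 0.03125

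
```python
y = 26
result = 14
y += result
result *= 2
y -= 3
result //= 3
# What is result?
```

Trace:
`y = 26` → y = 26
`result = 14` → result = 14
`y += result` → y = 40
`result *= 2` → result = 28
`y -= 3` → y = 37
`result //= 3` → result = 9
So result = 9

Answer: 9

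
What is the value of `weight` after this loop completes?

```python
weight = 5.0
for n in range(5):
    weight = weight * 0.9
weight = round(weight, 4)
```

Exponential decay: 5.0 * 0.9^5
`weight` takes the values: 5.0 → 4.5 → 4.05 → 3.645 → 3.2805 → 2.95245 → 2.9525

Answer: 2.9525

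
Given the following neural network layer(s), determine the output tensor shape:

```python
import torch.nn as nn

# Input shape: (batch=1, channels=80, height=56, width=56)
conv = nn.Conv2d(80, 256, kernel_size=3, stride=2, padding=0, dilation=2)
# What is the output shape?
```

Input: (1, 80, 56, 56) -> Output: (1, 256, 26, 26)

Answer: (1, 256, 26, 26)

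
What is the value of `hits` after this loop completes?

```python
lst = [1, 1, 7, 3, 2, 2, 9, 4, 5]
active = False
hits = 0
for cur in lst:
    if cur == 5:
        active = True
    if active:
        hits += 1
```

Count elements after first 5 in [1, 1, 7, 3, 2, 2, 9, 4, 5]
`hits` takes the values: 0 → 1

Answer: 1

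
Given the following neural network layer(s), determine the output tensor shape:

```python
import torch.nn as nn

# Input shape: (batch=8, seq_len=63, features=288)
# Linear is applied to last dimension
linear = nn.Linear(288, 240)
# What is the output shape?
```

Input: (8, 63, 288) -> Output: (8, 63, 240)

Answer: (8, 63, 240)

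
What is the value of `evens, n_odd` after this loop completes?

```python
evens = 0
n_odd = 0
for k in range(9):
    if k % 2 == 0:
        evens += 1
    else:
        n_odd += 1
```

Count evens and odds in range(9)
`evens, n_odd` takes the values: (0, 0) → (1, 0) → (1, 1) → (2, 1) → (2, 2) → (3, 2) → (3, 3) → (4, 3) → (4, 4) → (5, 4)

Answer: 5, 4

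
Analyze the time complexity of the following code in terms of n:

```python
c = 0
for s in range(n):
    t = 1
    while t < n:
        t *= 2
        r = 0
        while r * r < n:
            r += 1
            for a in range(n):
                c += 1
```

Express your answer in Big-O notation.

Each loop level contributes: n × log n × √n × n. Multiplying the contributions gives O(n^2√n log n).

Answer: O(n^2√n log n)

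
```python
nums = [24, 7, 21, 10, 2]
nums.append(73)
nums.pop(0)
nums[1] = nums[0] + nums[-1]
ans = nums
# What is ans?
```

Trace:
`nums = [24, 7, 21, 10, 2]` → nums = [24, 7, 21, 10, 2]
`nums.append(73)` → nums = [24, 7, 21, 10, 2, 73]
`nums.pop(0)` → nums = [7, 21, 10, 2, 73]
`nums[1] = nums[0] + nums[-1]` → nums = [7, 80, 10, 2, 73]
`ans = nums` → ans = [7, 80, 10, 2, 73]
So ans = [7, 80, 10, 2, 73]

Answer: [7, 80, 10, 2, 73]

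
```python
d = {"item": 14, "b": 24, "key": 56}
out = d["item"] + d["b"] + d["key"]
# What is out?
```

Trace:
`d = {"item": 14, "b": 24, "key": 56}` → d = {'item': 14, 'b': 24, 'key': 56}
`out = d["item"] + d["b"] + d["key"]` → out = 94
So out = 94

Answer: 94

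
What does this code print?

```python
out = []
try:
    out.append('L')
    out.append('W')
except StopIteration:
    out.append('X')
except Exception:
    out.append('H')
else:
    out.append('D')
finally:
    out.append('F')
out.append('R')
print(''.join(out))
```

Execution trace: 'L' (try body) → 'W' (try body, no exception) → 'D' (else) → 'F' (finally) → 'R' (after the try/except). Output: LWDFR

Answer: LWDFR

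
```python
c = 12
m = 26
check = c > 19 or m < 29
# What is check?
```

Trace:
`c = 12` → c = 12
`m = 26` → m = 26
`check = c > 19 or m < 29` → check = True
So check = True

Answer: True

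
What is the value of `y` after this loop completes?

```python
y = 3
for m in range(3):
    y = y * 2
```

Multiply by 2, 3 times: 3 * 2^3 = 24
`y` takes the values: 3 → 6 → 12 → 24

Answer: 24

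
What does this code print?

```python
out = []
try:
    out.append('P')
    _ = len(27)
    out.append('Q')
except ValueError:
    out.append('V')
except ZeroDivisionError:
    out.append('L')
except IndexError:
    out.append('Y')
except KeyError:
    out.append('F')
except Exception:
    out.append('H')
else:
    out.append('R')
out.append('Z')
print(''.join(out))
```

Execution trace: 'P' (try body) → 'H' (except Exception) → 'Z' (after the try/except). Output: PHZ

Answer: PHZ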